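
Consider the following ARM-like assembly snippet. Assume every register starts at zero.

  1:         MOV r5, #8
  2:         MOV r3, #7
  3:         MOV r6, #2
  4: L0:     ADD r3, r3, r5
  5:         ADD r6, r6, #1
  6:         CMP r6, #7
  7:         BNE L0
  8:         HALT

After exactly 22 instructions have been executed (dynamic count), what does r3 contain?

MOV r5, #8 → r5=8
MOV r3, #7 → r3=7
MOV r6, #2 → r6=2
ADD r3, r3, r5 → r3=7+8=15
ADD r6, r6, #1 → r6=2+1=3
CMP r6, #7  (cmp 3,7)
BNE L0: taken
ADD r3, r3, r5 → r3=15+8=23
ADD r6, r6, #1 → r6=3+1=4
CMP r6, #7  (cmp 4,7)
BNE L0: taken
ADD r3, r3, r5 → r3=23+8=31
ADD r6, r6, #1 → r6=4+1=5
CMP r6, #7  (cmp 5,7)
BNE L0: taken
ADD r3, r3, r5 → r3=31+8=39
ADD r6, r6, #1 → r6=5+1=6
CMP r6, #7  (cmp 6,7)
BNE L0: taken
ADD r3, r3, r5 → r3=39+8=47
ADD r6, r6, #1 → r6=6+1=7
CMP r6, #7  (cmp 7,7)
After step 22: r3 = 47.

47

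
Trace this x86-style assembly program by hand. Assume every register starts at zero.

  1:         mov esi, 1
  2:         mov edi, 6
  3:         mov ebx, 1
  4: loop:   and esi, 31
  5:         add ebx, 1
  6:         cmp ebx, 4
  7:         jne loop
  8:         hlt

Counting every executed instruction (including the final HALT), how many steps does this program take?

esi=1
edi=6
ebx=1
esi=1&31=1
ebx=1+1=2
cmp ebx, 4  (cmp 2,4)
jne loop: taken
esi=1&31=1
ebx=2+1=3
cmp ebx, 4  (cmp 3,4)
jne loop: taken
esi=1&31=1
ebx=3+1=4
cmp ebx, 4  (cmp 4,4)
jne loop: not taken
halt.
Total executed instructions: 16.

16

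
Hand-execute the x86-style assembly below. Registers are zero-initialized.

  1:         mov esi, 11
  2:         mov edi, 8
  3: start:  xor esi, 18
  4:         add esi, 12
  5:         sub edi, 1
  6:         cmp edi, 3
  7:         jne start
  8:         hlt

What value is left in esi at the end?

85

mov esi, 11 → esi=11
mov edi, 8 → edi=8
xor esi, 18 → esi=11^18=25
add esi, 12 → esi=25+12=37
sub edi, 1 → edi=8-1=7
cmp edi, 3  (cmp 7,3)
jne start: taken
xor esi, 18 → esi=37^18=55
add esi, 12 → esi=55+12=67
sub edi, 1 → edi=7-1=6
cmp edi, 3  (cmp 6,3)
jne start: taken
xor esi, 18 → esi=67^18=81
add esi, 12 → esi=81+12=93
sub edi, 1 → edi=6-1=5
cmp edi, 3  (cmp 5,3)
jne start: taken
xor esi, 18 → esi=93^18=79
add esi, 12 → esi=79+12=91
sub edi, 1 → edi=5-1=4
cmp edi, 3  (cmp 4,3)
jne start: taken
xor esi, 18 → esi=91^18=73
add esi, 12 → esi=73+12=85
sub edi, 1 → edi=4-1=3
cmp edi, 3  (cmp 3,3)
jne start: not taken
halt.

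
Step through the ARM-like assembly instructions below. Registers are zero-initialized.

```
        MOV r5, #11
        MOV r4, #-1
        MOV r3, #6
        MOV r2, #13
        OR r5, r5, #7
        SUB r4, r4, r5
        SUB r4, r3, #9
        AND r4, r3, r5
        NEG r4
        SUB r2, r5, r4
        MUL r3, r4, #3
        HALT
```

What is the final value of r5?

MOV r5, #11 → r5=11
MOV r4, #-1 → r4=-1
MOV r3, #6 → r3=6
MOV r2, #13 → r2=13
OR r5, r5, #7 → r5=11|7=15
SUB r4, r4, r5 → r4=(-1)-15=-16
SUB r4, r3, #9 → r4=6-9=-3
AND r4, r3, r5 → r4=6&15=6
NEG r4 → r4=-(6)=-6
SUB r2, r5, r4 → r2=15-(-6)=21
MUL r3, r4, #3 → r3=(-6)*3=-18
halt.

15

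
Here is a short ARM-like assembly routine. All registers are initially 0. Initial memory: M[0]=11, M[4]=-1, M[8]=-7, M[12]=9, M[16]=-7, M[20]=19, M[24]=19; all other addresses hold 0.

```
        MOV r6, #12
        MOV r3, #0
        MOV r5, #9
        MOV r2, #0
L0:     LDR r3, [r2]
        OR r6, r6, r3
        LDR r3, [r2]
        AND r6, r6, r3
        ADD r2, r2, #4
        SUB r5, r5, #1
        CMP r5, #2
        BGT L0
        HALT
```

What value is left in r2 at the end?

MOV r6, #12 → r6=12
MOV r3, #0 → r3=0
MOV r5, #9 → r5=9
MOV r2, #0 → r2=0
LDR r3, [r2] → r3=M[0]=11
OR r6, r6, r3 → r6=12|11=15
LDR r3, [r2] → r3=M[0]=11
AND r6, r6, r3 → r6=15&11=11
ADD r2, r2, #4 → r2=0+4=4
SUB r5, r5, #1 → r5=9-1=8
CMP r5, #2  (cmp 8,2)
BGT L0: taken
LDR r3, [r2] → r3=M[4]=-1
OR r6, r6, r3 → r6=11|(-1)=-1
LDR r3, [r2] → r3=M[4]=-1
AND r6, r6, r3 → r6=(-1)&(-1)=-1
ADD r2, r2, #4 → r2=4+4=8
SUB r5, r5, #1 → r5=8-1=7
CMP r5, #2  (cmp 7,2)
BGT L0: taken
LDR r3, [r2] → r3=M[8]=-7
OR r6, r6, r3 → r6=(-1)|(-7)=-1
LDR r3, [r2] → r3=M[8]=-7
AND r6, r6, r3 → r6=(-1)&(-7)=-7
ADD r2, r2, #4 → r2=8+4=12
SUB r5, r5, #1 → r5=7-1=6
CMP r5, #2  (cmp 6,2)
BGT L0: taken
LDR r3, [r2] → r3=M[12]=9
OR r6, r6, r3 → r6=(-7)|9=-7
LDR r3, [r2] → r3=M[12]=9
AND r6, r6, r3 → r6=(-7)&9=9
ADD r2, r2, #4 → r2=12+4=16
SUB r5, r5, #1 → r5=6-1=5
CMP r5, #2  (cmp 5,2)
BGT L0: taken
LDR r3, [r2] → r3=M[16]=-7
OR r6, r6, r3 → r6=9|(-7)=-7
LDR r3, [r2] → r3=M[16]=-7
AND r6, r6, r3 → r6=(-7)&(-7)=-7
ADD r2, r2, #4 → r2=16+4=20
SUB r5, r5, #1 → r5=5-1=4
CMP r5, #2  (cmp 4,2)
BGT L0: taken
LDR r3, [r2] → r3=M[20]=19
OR r6, r6, r3 → r6=(-7)|19=-5
LDR r3, [r2] → r3=M[20]=19
AND r6, r6, r3 → r6=(-5)&19=19
ADD r2, r2, #4 → r2=20+4=24
SUB r5, r5, #1 → r5=4-1=3
CMP r5, #2  (cmp 3,2)
BGT L0: taken
LDR r3, [r2] → r3=M[24]=19
OR r6, r6, r3 → r6=19|19=19
LDR r3, [r2] → r3=M[24]=19
AND r6, r6, r3 → r6=19&19=19
ADD r2, r2, #4 → r2=24+4=28
SUB r5, r5, #1 → r5=3-1=2
CMP r5, #2  (cmp 2,2)
BGT L0: not taken
halt.

28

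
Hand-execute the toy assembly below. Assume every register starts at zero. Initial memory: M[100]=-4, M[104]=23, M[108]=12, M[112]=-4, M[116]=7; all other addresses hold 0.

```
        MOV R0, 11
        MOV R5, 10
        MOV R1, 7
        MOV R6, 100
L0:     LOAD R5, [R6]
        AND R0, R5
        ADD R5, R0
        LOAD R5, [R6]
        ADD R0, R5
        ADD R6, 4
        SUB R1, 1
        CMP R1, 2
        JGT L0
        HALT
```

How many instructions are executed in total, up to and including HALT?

50

R0=11
R5=10
R1=7
R6=100
R5=M[100]=-4
R0=11&(-4)=8
R5=(-4)+8=4
R5=M[100]=-4
R0=8+(-4)=4
R6=100+4=104
R1=7-1=6
CMP R1, 2  (cmp 6,2)
JGT L0: taken
R5=M[104]=23
R0=4&23=4
R5=23+4=27
R5=M[104]=23
R0=4+23=27
R6=104+4=108
R1=6-1=5
CMP R1, 2  (cmp 5,2)
JGT L0: taken
R5=M[108]=12
R0=27&12=8
R5=12+8=20
R5=M[108]=12
R0=8+12=20
R6=108+4=112
R1=5-1=4
CMP R1, 2  (cmp 4,2)
JGT L0: taken
R5=M[112]=-4
R0=20&(-4)=20
R5=(-4)+20=16
R5=M[112]=-4
R0=20+(-4)=16
R6=112+4=116
R1=4-1=3
CMP R1, 2  (cmp 3,2)
JGT L0: taken
R5=M[116]=7
R0=16&7=0
R5=7+0=7
R5=M[116]=7
R0=0+7=7
R6=116+4=120
R1=3-1=2
CMP R1, 2  (cmp 2,2)
JGT L0: not taken
halt.
Total executed instructions: 50.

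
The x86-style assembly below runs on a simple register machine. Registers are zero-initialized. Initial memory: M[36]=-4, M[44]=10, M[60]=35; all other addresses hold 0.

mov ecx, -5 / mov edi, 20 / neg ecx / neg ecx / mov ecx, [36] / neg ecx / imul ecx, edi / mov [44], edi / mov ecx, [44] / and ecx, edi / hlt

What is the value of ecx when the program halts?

20

mov ecx, -5 → ecx=-5
mov edi, 20 → edi=20
neg ecx → ecx=-(-5)=5
neg ecx → ecx=-(5)=-5
mov ecx, [36] → ecx=M[36]=-4
neg ecx → ecx=-(-4)=4
imul ecx, edi → ecx=4*20=80
mov [44], edi → M[44]=20
mov ecx, [44] → ecx=M[44]=20
and ecx, edi → ecx=20&20=20
halt.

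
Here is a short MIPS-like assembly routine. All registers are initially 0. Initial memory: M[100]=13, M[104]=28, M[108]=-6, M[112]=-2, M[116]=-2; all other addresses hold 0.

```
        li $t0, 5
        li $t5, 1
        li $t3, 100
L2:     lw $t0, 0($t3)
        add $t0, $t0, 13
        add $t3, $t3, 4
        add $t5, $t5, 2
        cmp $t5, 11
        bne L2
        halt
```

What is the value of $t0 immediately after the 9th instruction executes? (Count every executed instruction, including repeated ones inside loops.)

26

li $t0, 5 → $t0=5
li $t5, 1 → $t5=1
li $t3, 100 → $t3=100
lw $t0, 0($t3) → $t0=M[100]=13
add $t0, $t0, 13 → $t0=13+13=26
add $t3, $t3, 4 → $t3=100+4=104
add $t5, $t5, 2 → $t5=1+2=3
cmp $t5, 11  (cmp 3,11)
bne L2: taken
After step 9: $t0 = 26.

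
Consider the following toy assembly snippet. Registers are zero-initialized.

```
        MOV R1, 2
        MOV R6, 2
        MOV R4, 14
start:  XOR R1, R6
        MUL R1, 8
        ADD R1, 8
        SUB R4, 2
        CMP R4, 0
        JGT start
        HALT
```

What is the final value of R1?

R1=2
R6=2
R4=14
R1=2^2=0
R1=0*8=0
R1=0+8=8
R4=14-2=12
CMP R4, 0  (cmp 12,0)
JGT start: taken
R1=8^2=10
R1=10*8=80
R1=80+8=88
R4=12-2=10
CMP R4, 0  (cmp 10,0)
JGT start: taken
R1=88^2=90
R1=90*8=720
R1=720+8=728
R4=10-2=8
CMP R4, 0  (cmp 8,0)
JGT start: taken
R1=728^2=730
R1=730*8=5840
R1=5840+8=5848
R4=8-2=6
CMP R4, 0  (cmp 6,0)
JGT start: taken
R1=5848^2=5850
R1=5850*8=46800
R1=46800+8=46808
R4=6-2=4
CMP R4, 0  (cmp 4,0)
JGT start: taken
R1=46808^2=46810
R1=46810*8=374480
R1=374480+8=374488
R4=4-2=2
CMP R4, 0  (cmp 2,0)
JGT start: taken
R1=374488^2=374490
R1=374490*8=2995920
R1=2995920+8=2995928
R4=2-2=0
CMP R4, 0  (cmp 0,0)
JGT start: not taken
halt.

2995928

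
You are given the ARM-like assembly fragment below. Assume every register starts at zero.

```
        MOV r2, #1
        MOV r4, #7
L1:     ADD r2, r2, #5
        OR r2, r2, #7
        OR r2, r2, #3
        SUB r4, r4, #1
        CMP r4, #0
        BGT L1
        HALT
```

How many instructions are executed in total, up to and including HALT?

MOV r2, #1 → r2=1
MOV r4, #7 → r4=7
ADD r2, r2, #5 → r2=1+5=6
OR r2, r2, #7 → r2=6|7=7
OR r2, r2, #3 → r2=7|3=7
SUB r4, r4, #1 → r4=7-1=6
CMP r4, #0  (cmp 6,0)
BGT L1: taken
ADD r2, r2, #5 → r2=7+5=12
OR r2, r2, #7 → r2=12|7=15
OR r2, r2, #3 → r2=15|3=15
SUB r4, r4, #1 → r4=6-1=5
CMP r4, #0  (cmp 5,0)
BGT L1: taken
ADD r2, r2, #5 → r2=15+5=20
OR r2, r2, #7 → r2=20|7=23
OR r2, r2, #3 → r2=23|3=23
SUB r4, r4, #1 → r4=5-1=4
CMP r4, #0  (cmp 4,0)
BGT L1: taken
ADD r2, r2, #5 → r2=23+5=28
OR r2, r2, #7 → r2=28|7=31
OR r2, r2, #3 → r2=31|3=31
SUB r4, r4, #1 → r4=4-1=3
CMP r4, #0  (cmp 3,0)
BGT L1: taken
ADD r2, r2, #5 → r2=31+5=36
OR r2, r2, #7 → r2=36|7=39
OR r2, r2, #3 → r2=39|3=39
SUB r4, r4, #1 → r4=3-1=2
CMP r4, #0  (cmp 2,0)
BGT L1: taken
ADD r2, r2, #5 → r2=39+5=44
OR r2, r2, #7 → r2=44|7=47
OR r2, r2, #3 → r2=47|3=47
SUB r4, r4, #1 → r4=2-1=1
CMP r4, #0  (cmp 1,0)
BGT L1: taken
ADD r2, r2, #5 → r2=47+5=52
OR r2, r2, #7 → r2=52|7=55
OR r2, r2, #3 → r2=55|3=55
SUB r4, r4, #1 → r4=1-1=0
CMP r4, #0  (cmp 0,0)
BGT L1: not taken
halt.
Total executed instructions: 45.

45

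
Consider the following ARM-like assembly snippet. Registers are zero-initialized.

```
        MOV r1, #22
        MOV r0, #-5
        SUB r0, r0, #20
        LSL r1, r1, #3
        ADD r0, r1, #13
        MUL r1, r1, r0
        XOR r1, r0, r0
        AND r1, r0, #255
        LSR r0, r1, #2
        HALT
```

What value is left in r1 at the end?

after MOV r1, #22: r1=22
after MOV r0, #-5: r0=-5
after SUB r0, r0, #20: r0=(-5)-20=-25
after LSL r1, r1, #3: r1=22<<3=176
after ADD r0, r1, #13: r0=176+13=189
after MUL r1, r1, r0: r1=176*189=33264
after XOR r1, r0, r0: r1=189^189=0
after AND r1, r0, #255: r1=189&255=189
after LSR r0, r1, #2: r0=189>>2=47
halt.

189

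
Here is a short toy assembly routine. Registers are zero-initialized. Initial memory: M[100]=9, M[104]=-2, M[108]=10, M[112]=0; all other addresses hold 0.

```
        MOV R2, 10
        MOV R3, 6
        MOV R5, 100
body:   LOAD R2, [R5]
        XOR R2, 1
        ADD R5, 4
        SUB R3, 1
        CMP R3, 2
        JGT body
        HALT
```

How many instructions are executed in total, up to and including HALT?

MOV R2, 10 → R2=10
MOV R3, 6 → R3=6
MOV R5, 100 → R5=100
LOAD R2, [R5] → R2=M[100]=9
XOR R2, 1 → R2=9^1=8
ADD R5, 4 → R5=100+4=104
SUB R3, 1 → R3=6-1=5
CMP R3, 2  (cmp 5,2)
JGT body: taken
LOAD R2, [R5] → R2=M[104]=-2
XOR R2, 1 → R2=(-2)^1=-1
ADD R5, 4 → R5=104+4=108
SUB R3, 1 → R3=5-1=4
CMP R3, 2  (cmp 4,2)
JGT body: taken
LOAD R2, [R5] → R2=M[108]=10
XOR R2, 1 → R2=10^1=11
ADD R5, 4 → R5=108+4=112
SUB R3, 1 → R3=4-1=3
CMP R3, 2  (cmp 3,2)
JGT body: taken
LOAD R2, [R5] → R2=M[112]=0
XOR R2, 1 → R2=0^1=1
ADD R5, 4 → R5=112+4=116
SUB R3, 1 → R3=3-1=2
CMP R3, 2  (cmp 2,2)
JGT body: not taken
halt.
Total executed instructions: 28.

28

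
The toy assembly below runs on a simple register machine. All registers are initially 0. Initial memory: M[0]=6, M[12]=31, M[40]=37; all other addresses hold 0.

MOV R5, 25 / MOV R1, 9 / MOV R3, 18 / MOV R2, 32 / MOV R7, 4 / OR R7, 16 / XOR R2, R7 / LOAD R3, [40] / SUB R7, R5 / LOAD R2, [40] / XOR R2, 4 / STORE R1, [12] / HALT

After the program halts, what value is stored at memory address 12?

9

MOV R5, 25 → R5=25
MOV R1, 9 → R1=9
MOV R3, 18 → R3=18
MOV R2, 32 → R2=32
MOV R7, 4 → R7=4
OR R7, 16 → R7=4|16=20
XOR R2, R7 → R2=32^20=52
LOAD R3, [40] → R3=M[40]=37
SUB R7, R5 → R7=20-25=-5
LOAD R2, [40] → R2=M[40]=37
XOR R2, 4 → R2=37^4=33
STORE R1, [12] → M[12]=9
halt.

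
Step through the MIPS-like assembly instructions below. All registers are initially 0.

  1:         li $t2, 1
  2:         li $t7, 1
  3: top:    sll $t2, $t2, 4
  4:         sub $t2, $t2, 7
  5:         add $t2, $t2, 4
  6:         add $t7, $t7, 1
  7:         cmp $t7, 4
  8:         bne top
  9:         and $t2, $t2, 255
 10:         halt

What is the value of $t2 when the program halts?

after li $t2, 1: $t2=1
after li $t7, 1: $t7=1
after sll $t2, $t2, 4: $t2=1<<4=16
after sub $t2, $t2, 7: $t2=16-7=9
after add $t2, $t2, 4: $t2=9+4=13
after add $t7, $t7, 1: $t7=1+1=2
cmp $t7, 4  (cmp 2,4)
bne top: taken
after sll $t2, $t2, 4: $t2=13<<4=208
after sub $t2, $t2, 7: $t2=208-7=201
after add $t2, $t2, 4: $t2=201+4=205
after add $t7, $t7, 1: $t7=2+1=3
cmp $t7, 4  (cmp 3,4)
bne top: taken
after sll $t2, $t2, 4: $t2=205<<4=3280
after sub $t2, $t2, 7: $t2=3280-7=3273
after add $t2, $t2, 4: $t2=3273+4=3277
after add $t7, $t7, 1: $t7=3+1=4
cmp $t7, 4  (cmp 4,4)
bne top: not taken
after and $t2, $t2, 255: $t2=3277&255=205
halt.

205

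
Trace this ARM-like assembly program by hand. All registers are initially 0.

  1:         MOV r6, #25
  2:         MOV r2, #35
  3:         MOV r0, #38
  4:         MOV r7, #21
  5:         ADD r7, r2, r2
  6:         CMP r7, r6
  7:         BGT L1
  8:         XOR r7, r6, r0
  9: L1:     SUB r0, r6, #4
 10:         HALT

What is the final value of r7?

70

after MOV r6, #25: r6=25
after MOV r2, #35: r2=35
after MOV r0, #38: r0=38
after MOV r7, #21: r7=21
after ADD r7, r2, r2: r7=35+35=70
CMP r7, r6  (cmp 70,25)
BGT L1: taken
after SUB r0, r6, #4: r0=25-4=21
halt.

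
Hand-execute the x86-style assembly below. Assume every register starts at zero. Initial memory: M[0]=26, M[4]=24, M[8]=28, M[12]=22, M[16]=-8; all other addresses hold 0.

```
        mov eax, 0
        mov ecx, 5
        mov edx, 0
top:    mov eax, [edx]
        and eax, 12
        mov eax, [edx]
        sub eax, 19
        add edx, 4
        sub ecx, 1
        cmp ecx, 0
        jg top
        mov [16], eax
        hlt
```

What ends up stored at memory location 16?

-27

after mov eax, 0: eax=0
after mov ecx, 5: ecx=5
after mov edx, 0: edx=0
after mov eax, [edx]: eax=M[0]=26
after and eax, 12: eax=26&12=8
after mov eax, [edx]: eax=M[0]=26
after sub eax, 19: eax=26-19=7
after add edx, 4: edx=0+4=4
after sub ecx, 1: ecx=5-1=4
cmp ecx, 0  (cmp 4,0)
jg top: taken
after mov eax, [edx]: eax=M[4]=24
after and eax, 12: eax=24&12=8
after mov eax, [edx]: eax=M[4]=24
after sub eax, 19: eax=24-19=5
after add edx, 4: edx=4+4=8
after sub ecx, 1: ecx=4-1=3
cmp ecx, 0  (cmp 3,0)
jg top: taken
after mov eax, [edx]: eax=M[8]=28
after and eax, 12: eax=28&12=12
after mov eax, [edx]: eax=M[8]=28
after sub eax, 19: eax=28-19=9
after add edx, 4: edx=8+4=12
after sub ecx, 1: ecx=3-1=2
cmp ecx, 0  (cmp 2,0)
jg top: taken
after mov eax, [edx]: eax=M[12]=22
after and eax, 12: eax=22&12=4
after mov eax, [edx]: eax=M[12]=22
after sub eax, 19: eax=22-19=3
after add edx, 4: edx=12+4=16
after sub ecx, 1: ecx=2-1=1
cmp ecx, 0  (cmp 1,0)
jg top: taken
after mov eax, [edx]: eax=M[16]=-8
after and eax, 12: eax=(-8)&12=8
after mov eax, [edx]: eax=M[16]=-8
after sub eax, 19: eax=(-8)-19=-27
after add edx, 4: edx=16+4=20
after sub ecx, 1: ecx=1-1=0
cmp ecx, 0  (cmp 0,0)
jg top: not taken
mov [16], eax → M[16]=-27
halt.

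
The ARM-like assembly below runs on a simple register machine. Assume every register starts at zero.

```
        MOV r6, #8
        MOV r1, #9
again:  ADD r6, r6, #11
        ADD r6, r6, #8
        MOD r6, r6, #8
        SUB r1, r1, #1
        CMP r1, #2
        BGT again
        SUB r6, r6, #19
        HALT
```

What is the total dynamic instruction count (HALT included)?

46

r6=8
r1=9
r6=8+11=19
r6=19+8=27
r6=27%8=3
r1=9-1=8
CMP r1, #2  (cmp 8,2)
BGT again: taken
r6=3+11=14
r6=14+8=22
r6=22%8=6
r1=8-1=7
CMP r1, #2  (cmp 7,2)
BGT again: taken
r6=6+11=17
r6=17+8=25
r6=25%8=1
r1=7-1=6
CMP r1, #2  (cmp 6,2)
BGT again: taken
r6=1+11=12
r6=12+8=20
r6=20%8=4
r1=6-1=5
CMP r1, #2  (cmp 5,2)
BGT again: taken
r6=4+11=15
r6=15+8=23
r6=23%8=7
r1=5-1=4
CMP r1, #2  (cmp 4,2)
BGT again: taken
r6=7+11=18
r6=18+8=26
r6=26%8=2
r1=4-1=3
CMP r1, #2  (cmp 3,2)
BGT again: taken
r6=2+11=13
r6=13+8=21
r6=21%8=5
r1=3-1=2
CMP r1, #2  (cmp 2,2)
BGT again: not taken
r6=5-19=-14
halt.
Total executed instructions: 46.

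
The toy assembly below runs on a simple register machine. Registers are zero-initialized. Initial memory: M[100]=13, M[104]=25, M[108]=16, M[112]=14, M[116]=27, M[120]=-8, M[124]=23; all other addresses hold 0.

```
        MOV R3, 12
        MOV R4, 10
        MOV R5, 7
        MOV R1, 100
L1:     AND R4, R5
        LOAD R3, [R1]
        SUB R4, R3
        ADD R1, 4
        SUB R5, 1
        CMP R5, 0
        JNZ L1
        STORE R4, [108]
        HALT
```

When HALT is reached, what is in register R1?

128

after MOV R3, 12: R3=12
after MOV R4, 10: R4=10
after MOV R5, 7: R5=7
after MOV R1, 100: R1=100
after AND R4, R5: R4=10&7=2
after LOAD R3, [R1]: R3=M[100]=13
after SUB R4, R3: R4=2-13=-11
after ADD R1, 4: R1=100+4=104
after SUB R5, 1: R5=7-1=6
CMP R5, 0  (cmp 6,0)
JNZ L1: taken
after AND R4, R5: R4=(-11)&6=4
after LOAD R3, [R1]: R3=M[104]=25
after SUB R4, R3: R4=4-25=-21
after ADD R1, 4: R1=104+4=108
after SUB R5, 1: R5=6-1=5
CMP R5, 0  (cmp 5,0)
JNZ L1: taken
after AND R4, R5: R4=(-21)&5=1
after LOAD R3, [R1]: R3=M[108]=16
after SUB R4, R3: R4=1-16=-15
after ADD R1, 4: R1=108+4=112
after SUB R5, 1: R5=5-1=4
CMP R5, 0  (cmp 4,0)
JNZ L1: taken
after AND R4, R5: R4=(-15)&4=0
after LOAD R3, [R1]: R3=M[112]=14
after SUB R4, R3: R4=0-14=-14
after ADD R1, 4: R1=112+4=116
after SUB R5, 1: R5=4-1=3
CMP R5, 0  (cmp 3,0)
JNZ L1: taken
after AND R4, R5: R4=(-14)&3=2
after LOAD R3, [R1]: R3=M[116]=27
after SUB R4, R3: R4=2-27=-25
after ADD R1, 4: R1=116+4=120
after SUB R5, 1: R5=3-1=2
CMP R5, 0  (cmp 2,0)
JNZ L1: taken
after AND R4, R5: R4=(-25)&2=2
after LOAD R3, [R1]: R3=M[120]=-8
after SUB R4, R3: R4=2-(-8)=10
after ADD R1, 4: R1=120+4=124
after SUB R5, 1: R5=2-1=1
CMP R5, 0  (cmp 1,0)
JNZ L1: taken
after AND R4, R5: R4=10&1=0
after LOAD R3, [R1]: R3=M[124]=23
after SUB R4, R3: R4=0-23=-23
after ADD R1, 4: R1=124+4=128
after SUB R5, 1: R5=1-1=0
CMP R5, 0  (cmp 0,0)
JNZ L1: not taken
STORE R4, [108] → M[108]=-23
halt.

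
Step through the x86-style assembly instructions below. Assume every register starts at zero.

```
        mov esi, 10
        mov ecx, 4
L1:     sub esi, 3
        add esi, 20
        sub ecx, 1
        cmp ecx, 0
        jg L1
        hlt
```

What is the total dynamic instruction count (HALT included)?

23

esi=10
ecx=4
esi=10-3=7
esi=7+20=27
ecx=4-1=3
cmp ecx, 0  (cmp 3,0)
jg L1: taken
esi=27-3=24
esi=24+20=44
ecx=3-1=2
cmp ecx, 0  (cmp 2,0)
jg L1: taken
esi=44-3=41
esi=41+20=61
ecx=2-1=1
cmp ecx, 0  (cmp 1,0)
jg L1: taken
esi=61-3=58
esi=58+20=78
ecx=1-1=0
cmp ecx, 0  (cmp 0,0)
jg L1: not taken
halt.
Total executed instructions: 23.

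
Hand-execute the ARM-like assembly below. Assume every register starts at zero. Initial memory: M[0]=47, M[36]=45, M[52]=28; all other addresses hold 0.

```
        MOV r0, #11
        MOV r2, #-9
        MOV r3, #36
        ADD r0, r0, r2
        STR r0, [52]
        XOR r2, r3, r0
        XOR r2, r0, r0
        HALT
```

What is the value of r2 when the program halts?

after MOV r0, #11: r0=11
after MOV r2, #-9: r2=-9
after MOV r3, #36: r3=36
after ADD r0, r0, r2: r0=11+(-9)=2
STR r0, [52] → M[52]=2
after XOR r2, r3, r0: r2=36^2=38
after XOR r2, r0, r0: r2=2^2=0
halt.

0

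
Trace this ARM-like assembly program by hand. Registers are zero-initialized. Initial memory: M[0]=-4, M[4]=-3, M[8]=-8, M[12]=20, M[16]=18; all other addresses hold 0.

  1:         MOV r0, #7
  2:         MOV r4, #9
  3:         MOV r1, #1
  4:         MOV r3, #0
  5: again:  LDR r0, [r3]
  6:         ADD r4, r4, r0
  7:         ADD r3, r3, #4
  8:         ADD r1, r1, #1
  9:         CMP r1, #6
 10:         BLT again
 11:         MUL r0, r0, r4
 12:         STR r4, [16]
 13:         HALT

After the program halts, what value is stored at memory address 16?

MOV r0, #7 → r0=7
MOV r4, #9 → r4=9
MOV r1, #1 → r1=1
MOV r3, #0 → r3=0
LDR r0, [r3] → r0=M[0]=-4
ADD r4, r4, r0 → r4=9+(-4)=5
ADD r3, r3, #4 → r3=0+4=4
ADD r1, r1, #1 → r1=1+1=2
CMP r1, #6  (cmp 2,6)
BLT again: taken
LDR r0, [r3] → r0=M[4]=-3
ADD r4, r4, r0 → r4=5+(-3)=2
ADD r3, r3, #4 → r3=4+4=8
ADD r1, r1, #1 → r1=2+1=3
CMP r1, #6  (cmp 3,6)
BLT again: taken
LDR r0, [r3] → r0=M[8]=-8
ADD r4, r4, r0 → r4=2+(-8)=-6
ADD r3, r3, #4 → r3=8+4=12
ADD r1, r1, #1 → r1=3+1=4
CMP r1, #6  (cmp 4,6)
BLT again: taken
LDR r0, [r3] → r0=M[12]=20
ADD r4, r4, r0 → r4=(-6)+20=14
ADD r3, r3, #4 → r3=12+4=16
ADD r1, r1, #1 → r1=4+1=5
CMP r1, #6  (cmp 5,6)
BLT again: taken
LDR r0, [r3] → r0=M[16]=18
ADD r4, r4, r0 → r4=14+18=32
ADD r3, r3, #4 → r3=16+4=20
ADD r1, r1, #1 → r1=5+1=6
CMP r1, #6  (cmp 6,6)
BLT again: not taken
MUL r0, r0, r4 → r0=18*32=576
STR r4, [16] → M[16]=32
halt.

32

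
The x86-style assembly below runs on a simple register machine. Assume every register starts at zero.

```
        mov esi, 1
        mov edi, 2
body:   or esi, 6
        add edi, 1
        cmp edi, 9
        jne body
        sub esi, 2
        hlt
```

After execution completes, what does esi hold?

5

esi=1
edi=2
esi=1|6=7
edi=2+1=3
cmp edi, 9  (cmp 3,9)
jne body: taken
esi=7|6=7
edi=3+1=4
cmp edi, 9  (cmp 4,9)
jne body: taken
esi=7|6=7
edi=4+1=5
cmp edi, 9  (cmp 5,9)
jne body: taken
esi=7|6=7
edi=5+1=6
cmp edi, 9  (cmp 6,9)
jne body: taken
esi=7|6=7
edi=6+1=7
cmp edi, 9  (cmp 7,9)
jne body: taken
esi=7|6=7
edi=7+1=8
cmp edi, 9  (cmp 8,9)
jne body: taken
esi=7|6=7
edi=8+1=9
cmp edi, 9  (cmp 9,9)
jne body: not taken
esi=7-2=5
halt.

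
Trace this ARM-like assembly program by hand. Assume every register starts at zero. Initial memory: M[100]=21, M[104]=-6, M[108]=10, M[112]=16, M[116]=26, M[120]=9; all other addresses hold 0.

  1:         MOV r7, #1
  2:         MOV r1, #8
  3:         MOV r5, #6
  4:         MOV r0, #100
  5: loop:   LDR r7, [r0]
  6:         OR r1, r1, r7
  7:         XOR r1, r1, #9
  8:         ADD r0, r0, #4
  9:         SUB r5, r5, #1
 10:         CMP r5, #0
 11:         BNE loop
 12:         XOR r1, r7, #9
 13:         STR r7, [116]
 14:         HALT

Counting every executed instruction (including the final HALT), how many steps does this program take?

r7=1
r1=8
r5=6
r0=100
r7=M[100]=21
r1=8|21=29
r1=29^9=20
r0=100+4=104
r5=6-1=5
CMP r5, #0  (cmp 5,0)
BNE loop: taken
r7=M[104]=-6
r1=20|(-6)=-2
r1=(-2)^9=-9
r0=104+4=108
r5=5-1=4
CMP r5, #0  (cmp 4,0)
BNE loop: taken
r7=M[108]=10
r1=(-9)|10=-1
r1=(-1)^9=-10
r0=108+4=112
r5=4-1=3
CMP r5, #0  (cmp 3,0)
BNE loop: taken
r7=M[112]=16
r1=(-10)|16=-10
r1=(-10)^9=-1
r0=112+4=116
r5=3-1=2
CMP r5, #0  (cmp 2,0)
BNE loop: taken
r7=M[116]=26
r1=(-1)|26=-1
r1=(-1)^9=-10
r0=116+4=120
r5=2-1=1
CMP r5, #0  (cmp 1,0)
BNE loop: taken
r7=M[120]=9
r1=(-10)|9=-1
r1=(-1)^9=-10
r0=120+4=124
r5=1-1=0
CMP r5, #0  (cmp 0,0)
BNE loop: not taken
r1=9^9=0
STR r7, [116] → M[116]=9
halt.
Total executed instructions: 49.

49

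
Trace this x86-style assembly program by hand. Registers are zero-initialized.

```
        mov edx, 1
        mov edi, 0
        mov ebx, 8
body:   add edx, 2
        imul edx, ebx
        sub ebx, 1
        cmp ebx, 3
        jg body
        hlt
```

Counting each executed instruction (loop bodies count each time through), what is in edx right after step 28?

edx=1
edi=0
ebx=8
edx=1+2=3
edx=3*8=24
ebx=8-1=7
cmp ebx, 3  (cmp 7,3)
jg body: taken
edx=24+2=26
edx=26*7=182
ebx=7-1=6
cmp ebx, 3  (cmp 6,3)
jg body: taken
edx=182+2=184
edx=184*6=1104
ebx=6-1=5
cmp ebx, 3  (cmp 5,3)
jg body: taken
edx=1104+2=1106
edx=1106*5=5530
ebx=5-1=4
cmp ebx, 3  (cmp 4,3)
jg body: taken
edx=5530+2=5532
edx=5532*4=22128
ebx=4-1=3
cmp ebx, 3  (cmp 3,3)
jg body: not taken
After step 28: edx = 22128.

22128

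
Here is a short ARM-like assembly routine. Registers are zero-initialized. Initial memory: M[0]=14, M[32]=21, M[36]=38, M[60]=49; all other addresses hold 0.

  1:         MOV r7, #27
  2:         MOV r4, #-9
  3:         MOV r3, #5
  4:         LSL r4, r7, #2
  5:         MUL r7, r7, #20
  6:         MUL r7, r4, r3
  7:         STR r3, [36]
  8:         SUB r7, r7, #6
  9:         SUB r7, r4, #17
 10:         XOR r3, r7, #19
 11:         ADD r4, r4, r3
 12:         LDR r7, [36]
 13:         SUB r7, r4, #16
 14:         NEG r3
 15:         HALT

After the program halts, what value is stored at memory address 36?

5

after MOV r7, #27: r7=27
after MOV r4, #-9: r4=-9
after MOV r3, #5: r3=5
after LSL r4, r7, #2: r4=27<<2=108
after MUL r7, r7, #20: r7=27*20=540
after MUL r7, r4, r3: r7=108*5=540
STR r3, [36] → M[36]=5
after SUB r7, r7, #6: r7=540-6=534
after SUB r7, r4, #17: r7=108-17=91
after XOR r3, r7, #19: r3=91^19=72
after ADD r4, r4, r3: r4=108+72=180
after LDR r7, [36]: r7=M[36]=5
after SUB r7, r4, #16: r7=180-16=164
after NEG r3: r3=-(72)=-72
halt.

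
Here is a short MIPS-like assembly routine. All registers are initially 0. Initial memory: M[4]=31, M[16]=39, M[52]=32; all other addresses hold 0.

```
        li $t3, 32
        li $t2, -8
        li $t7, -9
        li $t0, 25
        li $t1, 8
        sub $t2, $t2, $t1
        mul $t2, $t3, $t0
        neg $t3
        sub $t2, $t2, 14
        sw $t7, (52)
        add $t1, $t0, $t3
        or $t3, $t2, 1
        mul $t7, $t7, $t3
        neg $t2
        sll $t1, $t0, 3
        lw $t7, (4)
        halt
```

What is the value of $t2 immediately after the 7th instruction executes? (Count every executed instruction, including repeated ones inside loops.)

li $t3, 32 → $t3=32
li $t2, -8 → $t2=-8
li $t7, -9 → $t7=-9
li $t0, 25 → $t0=25
li $t1, 8 → $t1=8
sub $t2, $t2, $t1 → $t2=(-8)-8=-16
mul $t2, $t3, $t0 → $t2=32*25=800
After step 7: $t2 = 800.

800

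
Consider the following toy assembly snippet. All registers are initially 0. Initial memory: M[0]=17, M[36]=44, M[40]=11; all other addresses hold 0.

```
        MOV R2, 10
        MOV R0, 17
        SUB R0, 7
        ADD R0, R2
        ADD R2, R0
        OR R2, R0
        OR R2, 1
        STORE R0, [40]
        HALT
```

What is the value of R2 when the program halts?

31

after MOV R2, 10: R2=10
after MOV R0, 17: R0=17
after SUB R0, 7: R0=17-7=10
after ADD R0, R2: R0=10+10=20
after ADD R2, R0: R2=10+20=30
after OR R2, R0: R2=30|20=30
after OR R2, 1: R2=30|1=31
STORE R0, [40] → M[40]=20
halt.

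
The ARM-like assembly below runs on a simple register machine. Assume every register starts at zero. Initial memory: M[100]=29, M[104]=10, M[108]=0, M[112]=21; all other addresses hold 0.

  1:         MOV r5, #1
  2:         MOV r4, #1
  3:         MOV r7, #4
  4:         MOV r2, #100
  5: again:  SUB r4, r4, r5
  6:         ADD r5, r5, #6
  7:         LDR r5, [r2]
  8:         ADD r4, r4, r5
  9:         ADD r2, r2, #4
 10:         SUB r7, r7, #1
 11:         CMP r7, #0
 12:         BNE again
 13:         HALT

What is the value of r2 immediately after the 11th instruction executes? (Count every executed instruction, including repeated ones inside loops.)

104

MOV r5, #1 → r5=1
MOV r4, #1 → r4=1
MOV r7, #4 → r7=4
MOV r2, #100 → r2=100
SUB r4, r4, r5 → r4=1-1=0
ADD r5, r5, #6 → r5=1+6=7
LDR r5, [r2] → r5=M[100]=29
ADD r4, r4, r5 → r4=0+29=29
ADD r2, r2, #4 → r2=100+4=104
SUB r7, r7, #1 → r7=4-1=3
CMP r7, #0  (cmp 3,0)
After step 11: r2 = 104.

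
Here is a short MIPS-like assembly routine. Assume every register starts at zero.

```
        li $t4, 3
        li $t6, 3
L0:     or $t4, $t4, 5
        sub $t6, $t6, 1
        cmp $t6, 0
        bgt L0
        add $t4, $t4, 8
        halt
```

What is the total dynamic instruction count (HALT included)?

16

li $t4, 3 → $t4=3
li $t6, 3 → $t6=3
or $t4, $t4, 5 → $t4=3|5=7
sub $t6, $t6, 1 → $t6=3-1=2
cmp $t6, 0  (cmp 2,0)
bgt L0: taken
or $t4, $t4, 5 → $t4=7|5=7
sub $t6, $t6, 1 → $t6=2-1=1
cmp $t6, 0  (cmp 1,0)
bgt L0: taken
or $t4, $t4, 5 → $t4=7|5=7
sub $t6, $t6, 1 → $t6=1-1=0
cmp $t6, 0  (cmp 0,0)
bgt L0: not taken
add $t4, $t4, 8 → $t4=7+8=15
halt.
Total executed instructions: 16.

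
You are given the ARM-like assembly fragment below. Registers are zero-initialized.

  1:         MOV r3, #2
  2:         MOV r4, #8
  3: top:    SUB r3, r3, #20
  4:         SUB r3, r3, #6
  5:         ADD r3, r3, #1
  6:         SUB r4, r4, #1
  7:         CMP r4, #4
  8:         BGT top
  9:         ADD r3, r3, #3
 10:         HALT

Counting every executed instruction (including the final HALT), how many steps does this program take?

28

after MOV r3, #2: r3=2
after MOV r4, #8: r4=8
after SUB r3, r3, #20: r3=2-20=-18
after SUB r3, r3, #6: r3=(-18)-6=-24
after ADD r3, r3, #1: r3=(-24)+1=-23
after SUB r4, r4, #1: r4=8-1=7
CMP r4, #4  (cmp 7,4)
BGT top: taken
after SUB r3, r3, #20: r3=(-23)-20=-43
after SUB r3, r3, #6: r3=(-43)-6=-49
after ADD r3, r3, #1: r3=(-49)+1=-48
after SUB r4, r4, #1: r4=7-1=6
CMP r4, #4  (cmp 6,4)
BGT top: taken
after SUB r3, r3, #20: r3=(-48)-20=-68
after SUB r3, r3, #6: r3=(-68)-6=-74
after ADD r3, r3, #1: r3=(-74)+1=-73
after SUB r4, r4, #1: r4=6-1=5
CMP r4, #4  (cmp 5,4)
BGT top: taken
after SUB r3, r3, #20: r3=(-73)-20=-93
after SUB r3, r3, #6: r3=(-93)-6=-99
after ADD r3, r3, #1: r3=(-99)+1=-98
after SUB r4, r4, #1: r4=5-1=4
CMP r4, #4  (cmp 4,4)
BGT top: not taken
after ADD r3, r3, #3: r3=(-98)+3=-95
halt.
Total executed instructions: 28.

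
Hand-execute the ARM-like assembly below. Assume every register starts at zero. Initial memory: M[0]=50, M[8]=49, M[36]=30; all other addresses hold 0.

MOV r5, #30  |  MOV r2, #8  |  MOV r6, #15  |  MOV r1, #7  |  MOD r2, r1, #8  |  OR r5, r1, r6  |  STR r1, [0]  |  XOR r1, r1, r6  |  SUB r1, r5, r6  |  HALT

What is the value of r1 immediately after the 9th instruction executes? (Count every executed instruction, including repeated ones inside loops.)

0

r5=30
r2=8
r6=15
r1=7
r2=7%8=7
r5=7|15=15
STR r1, [0] → M[0]=7
r1=7^15=8
r1=15-15=0
After step 9: r1 = 0.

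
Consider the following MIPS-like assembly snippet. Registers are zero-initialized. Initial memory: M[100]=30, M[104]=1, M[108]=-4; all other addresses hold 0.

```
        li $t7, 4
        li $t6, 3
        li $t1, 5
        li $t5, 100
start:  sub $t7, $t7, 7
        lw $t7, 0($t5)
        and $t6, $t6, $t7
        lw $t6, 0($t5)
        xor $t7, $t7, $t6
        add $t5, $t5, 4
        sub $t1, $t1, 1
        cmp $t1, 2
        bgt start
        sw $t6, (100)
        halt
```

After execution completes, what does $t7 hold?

li $t7, 4 → $t7=4
li $t6, 3 → $t6=3
li $t1, 5 → $t1=5
li $t5, 100 → $t5=100
sub $t7, $t7, 7 → $t7=4-7=-3
lw $t7, 0($t5) → $t7=M[100]=30
and $t6, $t6, $t7 → $t6=3&30=2
lw $t6, 0($t5) → $t6=M[100]=30
xor $t7, $t7, $t6 → $t7=30^30=0
add $t5, $t5, 4 → $t5=100+4=104
sub $t1, $t1, 1 → $t1=5-1=4
cmp $t1, 2  (cmp 4,2)
bgt start: taken
sub $t7, $t7, 7 → $t7=0-7=-7
lw $t7, 0($t5) → $t7=M[104]=1
and $t6, $t6, $t7 → $t6=30&1=0
lw $t6, 0($t5) → $t6=M[104]=1
xor $t7, $t7, $t6 → $t7=1^1=0
add $t5, $t5, 4 → $t5=104+4=108
sub $t1, $t1, 1 → $t1=4-1=3
cmp $t1, 2  (cmp 3,2)
bgt start: taken
sub $t7, $t7, 7 → $t7=0-7=-7
lw $t7, 0($t5) → $t7=M[108]=-4
and $t6, $t6, $t7 → $t6=1&(-4)=0
lw $t6, 0($t5) → $t6=M[108]=-4
xor $t7, $t7, $t6 → $t7=(-4)^(-4)=0
add $t5, $t5, 4 → $t5=108+4=112
sub $t1, $t1, 1 → $t1=3-1=2
cmp $t1, 2  (cmp 2,2)
bgt start: not taken
sw $t6, (100) → M[100]=-4
halt.

0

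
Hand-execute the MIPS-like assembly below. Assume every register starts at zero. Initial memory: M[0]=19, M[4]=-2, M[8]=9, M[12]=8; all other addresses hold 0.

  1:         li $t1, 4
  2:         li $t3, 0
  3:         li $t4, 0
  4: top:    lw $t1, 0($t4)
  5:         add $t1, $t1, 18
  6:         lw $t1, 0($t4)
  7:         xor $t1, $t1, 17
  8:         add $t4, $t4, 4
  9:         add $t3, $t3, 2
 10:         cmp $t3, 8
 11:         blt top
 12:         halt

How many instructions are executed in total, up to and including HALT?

36

li $t1, 4 → $t1=4
li $t3, 0 → $t3=0
li $t4, 0 → $t4=0
lw $t1, 0($t4) → $t1=M[0]=19
add $t1, $t1, 18 → $t1=19+18=37
lw $t1, 0($t4) → $t1=M[0]=19
xor $t1, $t1, 17 → $t1=19^17=2
add $t4, $t4, 4 → $t4=0+4=4
add $t3, $t3, 2 → $t3=0+2=2
cmp $t3, 8  (cmp 2,8)
blt top: taken
lw $t1, 0($t4) → $t1=M[4]=-2
add $t1, $t1, 18 → $t1=(-2)+18=16
lw $t1, 0($t4) → $t1=M[4]=-2
xor $t1, $t1, 17 → $t1=(-2)^17=-17
add $t4, $t4, 4 → $t4=4+4=8
add $t3, $t3, 2 → $t3=2+2=4
cmp $t3, 8  (cmp 4,8)
blt top: taken
lw $t1, 0($t4) → $t1=M[8]=9
add $t1, $t1, 18 → $t1=9+18=27
lw $t1, 0($t4) → $t1=M[8]=9
xor $t1, $t1, 17 → $t1=9^17=24
add $t4, $t4, 4 → $t4=8+4=12
add $t3, $t3, 2 → $t3=4+2=6
cmp $t3, 8  (cmp 6,8)
blt top: taken
lw $t1, 0($t4) → $t1=M[12]=8
add $t1, $t1, 18 → $t1=8+18=26
lw $t1, 0($t4) → $t1=M[12]=8
xor $t1, $t1, 17 → $t1=8^17=25
add $t4, $t4, 4 → $t4=12+4=16
add $t3, $t3, 2 → $t3=6+2=8
cmp $t3, 8  (cmp 8,8)
blt top: not taken
halt.
Total executed instructions: 36.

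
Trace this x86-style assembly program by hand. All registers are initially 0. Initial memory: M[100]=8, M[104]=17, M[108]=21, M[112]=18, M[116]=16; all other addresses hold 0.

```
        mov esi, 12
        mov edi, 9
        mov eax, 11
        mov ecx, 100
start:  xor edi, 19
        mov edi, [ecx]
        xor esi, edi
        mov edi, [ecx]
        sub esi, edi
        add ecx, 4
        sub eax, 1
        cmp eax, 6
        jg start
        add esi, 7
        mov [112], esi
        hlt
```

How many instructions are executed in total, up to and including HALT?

mov esi, 12 → esi=12
mov edi, 9 → edi=9
mov eax, 11 → eax=11
mov ecx, 100 → ecx=100
xor edi, 19 → edi=9^19=26
mov edi, [ecx] → edi=M[100]=8
xor esi, edi → esi=12^8=4
mov edi, [ecx] → edi=M[100]=8
sub esi, edi → esi=4-8=-4
add ecx, 4 → ecx=100+4=104
sub eax, 1 → eax=11-1=10
cmp eax, 6  (cmp 10,6)
jg start: taken
xor edi, 19 → edi=8^19=27
mov edi, [ecx] → edi=M[104]=17
xor esi, edi → esi=(-4)^17=-19
mov edi, [ecx] → edi=M[104]=17
sub esi, edi → esi=(-19)-17=-36
add ecx, 4 → ecx=104+4=108
sub eax, 1 → eax=10-1=9
cmp eax, 6  (cmp 9,6)
jg start: taken
xor edi, 19 → edi=17^19=2
mov edi, [ecx] → edi=M[108]=21
xor esi, edi → esi=(-36)^21=-55
mov edi, [ecx] → edi=M[108]=21
sub esi, edi → esi=(-55)-21=-76
add ecx, 4 → ecx=108+4=112
sub eax, 1 → eax=9-1=8
cmp eax, 6  (cmp 8,6)
jg start: taken
xor edi, 19 → edi=21^19=6
mov edi, [ecx] → edi=M[112]=18
xor esi, edi → esi=(-76)^18=-90
mov edi, [ecx] → edi=M[112]=18
sub esi, edi → esi=(-90)-18=-108
add ecx, 4 → ecx=112+4=116
sub eax, 1 → eax=8-1=7
cmp eax, 6  (cmp 7,6)
jg start: taken
xor edi, 19 → edi=18^19=1
mov edi, [ecx] → edi=M[116]=16
xor esi, edi → esi=(-108)^16=-124
mov edi, [ecx] → edi=M[116]=16
sub esi, edi → esi=(-124)-16=-140
add ecx, 4 → ecx=116+4=120
sub eax, 1 → eax=7-1=6
cmp eax, 6  (cmp 6,6)
jg start: not taken
add esi, 7 → esi=(-140)+7=-133
mov [112], esi → M[112]=-133
halt.
Total executed instructions: 52.

52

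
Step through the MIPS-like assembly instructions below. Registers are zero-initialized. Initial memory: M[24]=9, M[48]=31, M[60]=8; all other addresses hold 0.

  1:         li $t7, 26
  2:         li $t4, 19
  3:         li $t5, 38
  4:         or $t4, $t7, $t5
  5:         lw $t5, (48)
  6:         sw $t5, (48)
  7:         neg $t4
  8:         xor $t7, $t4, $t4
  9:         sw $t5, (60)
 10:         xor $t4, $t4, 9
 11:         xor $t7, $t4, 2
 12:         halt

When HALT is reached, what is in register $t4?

after li $t7, 26: $t7=26
after li $t4, 19: $t4=19
after li $t5, 38: $t5=38
after or $t4, $t7, $t5: $t4=26|38=62
after lw $t5, (48): $t5=M[48]=31
sw $t5, (48) → M[48]=31
after neg $t4: $t4=-(62)=-62
after xor $t7, $t4, $t4: $t7=(-62)^(-62)=0
sw $t5, (60) → M[60]=31
after xor $t4, $t4, 9: $t4=(-62)^9=-53
after xor $t7, $t4, 2: $t7=(-53)^2=-55
halt.

-53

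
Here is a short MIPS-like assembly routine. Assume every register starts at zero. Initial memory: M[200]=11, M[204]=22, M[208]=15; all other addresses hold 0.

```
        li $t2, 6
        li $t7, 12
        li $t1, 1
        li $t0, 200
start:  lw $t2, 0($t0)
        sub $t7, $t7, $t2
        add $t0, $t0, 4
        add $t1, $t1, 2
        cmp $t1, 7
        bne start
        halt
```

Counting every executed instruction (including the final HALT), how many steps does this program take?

li $t2, 6 → $t2=6
li $t7, 12 → $t7=12
li $t1, 1 → $t1=1
li $t0, 200 → $t0=200
lw $t2, 0($t0) → $t2=M[200]=11
sub $t7, $t7, $t2 → $t7=12-11=1
add $t0, $t0, 4 → $t0=200+4=204
add $t1, $t1, 2 → $t1=1+2=3
cmp $t1, 7  (cmp 3,7)
bne start: taken
lw $t2, 0($t0) → $t2=M[204]=22
sub $t7, $t7, $t2 → $t7=1-22=-21
add $t0, $t0, 4 → $t0=204+4=208
add $t1, $t1, 2 → $t1=3+2=5
cmp $t1, 7  (cmp 5,7)
bne start: taken
lw $t2, 0($t0) → $t2=M[208]=15
sub $t7, $t7, $t2 → $t7=(-21)-15=-36
add $t0, $t0, 4 → $t0=208+4=212
add $t1, $t1, 2 → $t1=5+2=7
cmp $t1, 7  (cmp 7,7)
bne start: not taken
halt.
Total executed instructions: 23.

23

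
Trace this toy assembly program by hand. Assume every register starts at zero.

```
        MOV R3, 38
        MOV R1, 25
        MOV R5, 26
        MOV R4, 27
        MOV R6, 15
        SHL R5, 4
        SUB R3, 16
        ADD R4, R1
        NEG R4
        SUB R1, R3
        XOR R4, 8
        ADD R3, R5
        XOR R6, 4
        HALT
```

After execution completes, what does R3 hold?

MOV R3, 38 → R3=38
MOV R1, 25 → R1=25
MOV R5, 26 → R5=26
MOV R4, 27 → R4=27
MOV R6, 15 → R6=15
SHL R5, 4 → R5=26<<4=416
SUB R3, 16 → R3=38-16=22
ADD R4, R1 → R4=27+25=52
NEG R4 → R4=-(52)=-52
SUB R1, R3 → R1=25-22=3
XOR R4, 8 → R4=(-52)^8=-60
ADD R3, R5 → R3=22+416=438
XOR R6, 4 → R6=15^4=11
halt.

438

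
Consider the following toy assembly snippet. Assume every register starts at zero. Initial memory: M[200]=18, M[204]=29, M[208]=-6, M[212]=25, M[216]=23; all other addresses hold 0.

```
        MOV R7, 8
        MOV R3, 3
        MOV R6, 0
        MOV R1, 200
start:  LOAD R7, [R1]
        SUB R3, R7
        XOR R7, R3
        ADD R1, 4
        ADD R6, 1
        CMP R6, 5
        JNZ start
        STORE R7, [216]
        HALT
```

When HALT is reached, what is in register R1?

after MOV R7, 8: R7=8
after MOV R3, 3: R3=3
after MOV R6, 0: R6=0
after MOV R1, 200: R1=200
after LOAD R7, [R1]: R7=M[200]=18
after SUB R3, R7: R3=3-18=-15
after XOR R7, R3: R7=18^(-15)=-29
after ADD R1, 4: R1=200+4=204
after ADD R6, 1: R6=0+1=1
CMP R6, 5  (cmp 1,5)
JNZ start: taken
after LOAD R7, [R1]: R7=M[204]=29
after SUB R3, R7: R3=(-15)-29=-44
after XOR R7, R3: R7=29^(-44)=-55
after ADD R1, 4: R1=204+4=208
after ADD R6, 1: R6=1+1=2
CMP R6, 5  (cmp 2,5)
JNZ start: taken
after LOAD R7, [R1]: R7=M[208]=-6
after SUB R3, R7: R3=(-44)-(-6)=-38
after XOR R7, R3: R7=(-6)^(-38)=32
after ADD R1, 4: R1=208+4=212
after ADD R6, 1: R6=2+1=3
CMP R6, 5  (cmp 3,5)
JNZ start: taken
after LOAD R7, [R1]: R7=M[212]=25
after SUB R3, R7: R3=(-38)-25=-63
after XOR R7, R3: R7=25^(-63)=-40
after ADD R1, 4: R1=212+4=216
after ADD R6, 1: R6=3+1=4
CMP R6, 5  (cmp 4,5)
JNZ start: taken
after LOAD R7, [R1]: R7=M[216]=23
after SUB R3, R7: R3=(-63)-23=-86
after XOR R7, R3: R7=23^(-86)=-67
after ADD R1, 4: R1=216+4=220
after ADD R6, 1: R6=4+1=5
CMP R6, 5  (cmp 5,5)
JNZ start: not taken
STORE R7, [216] → M[216]=-67
halt.

220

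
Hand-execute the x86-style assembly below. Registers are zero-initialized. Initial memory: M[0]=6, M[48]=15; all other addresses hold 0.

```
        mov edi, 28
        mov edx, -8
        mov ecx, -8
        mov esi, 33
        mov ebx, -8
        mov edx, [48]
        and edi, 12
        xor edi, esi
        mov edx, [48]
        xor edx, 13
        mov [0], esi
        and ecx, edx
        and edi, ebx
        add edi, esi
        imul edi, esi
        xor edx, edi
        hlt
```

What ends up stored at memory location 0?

after mov edi, 28: edi=28
after mov edx, -8: edx=-8
after mov ecx, -8: ecx=-8
after mov esi, 33: esi=33
after mov ebx, -8: ebx=-8
after mov edx, [48]: edx=M[48]=15
after and edi, 12: edi=28&12=12
after xor edi, esi: edi=12^33=45
after mov edx, [48]: edx=M[48]=15
after xor edx, 13: edx=15^13=2
mov [0], esi → M[0]=33
after and ecx, edx: ecx=(-8)&2=0
after and edi, ebx: edi=45&(-8)=40
after add edi, esi: edi=40+33=73
after imul edi, esi: edi=73*33=2409
after xor edx, edi: edx=2^2409=2411
halt.

33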